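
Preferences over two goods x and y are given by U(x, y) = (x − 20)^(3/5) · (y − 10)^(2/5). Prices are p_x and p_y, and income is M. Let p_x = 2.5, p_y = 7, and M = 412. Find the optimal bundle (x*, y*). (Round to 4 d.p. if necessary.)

Let x' = x−20, y' = y−10. MRS = (3/2)·y'/x' = p_x/p_y.
After buying the subsistence bundle (20, 10), a share 0.6 of the remaining income goes to x: x* = 20 + 0.6·(M − 20p_x − 10p_y)/p_x.
Discretionary income = 412 − 20·2.5 − 10·7 = 292; x* = 20 + 0.6·292/2.5 = 90.08; y* = 10 + 0.4·292/7 = 26.6857.

x* = 90.08, y* = 26.6857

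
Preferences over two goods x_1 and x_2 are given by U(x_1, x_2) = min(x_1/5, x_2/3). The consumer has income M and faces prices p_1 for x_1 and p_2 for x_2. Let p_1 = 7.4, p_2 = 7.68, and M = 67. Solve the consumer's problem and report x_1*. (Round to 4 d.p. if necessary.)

x_1* = 5.5796

With perfect complements, no substitution: consume in ratio x_1:x_2 = 5:3.
Budget: p_1·x_1 + p_2·(3/5)·x_1 = M, so (5·p_1 + 3·p_2)·x_1 = 5·M.
Demand: x_1*(p_1,p_2,M) = 5·M/(5·p_1 + 3·p_2), x_2* = 3·M/(5·p_1 + 3·p_2).
Here 5·7.4 + 3·7.68 = 60.04, giving x_1* = 5.5796.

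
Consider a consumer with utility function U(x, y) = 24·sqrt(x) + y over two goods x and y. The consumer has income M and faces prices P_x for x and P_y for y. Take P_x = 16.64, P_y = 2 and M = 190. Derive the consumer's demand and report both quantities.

x* = 2.0803, y* = 77.6923

Set MRS = P_x/P_y: 12·x^(−1/2) = P_x/P_y.
Solve: √x = 12·P_y/P_x, so x*(P_x,P_y) = (12·P_y/P_x)², and y* = (M − P_x·x*)/P_y.
Plugging in: x* = (12·2/16.64)² = 2.0803, y* = 77.6923.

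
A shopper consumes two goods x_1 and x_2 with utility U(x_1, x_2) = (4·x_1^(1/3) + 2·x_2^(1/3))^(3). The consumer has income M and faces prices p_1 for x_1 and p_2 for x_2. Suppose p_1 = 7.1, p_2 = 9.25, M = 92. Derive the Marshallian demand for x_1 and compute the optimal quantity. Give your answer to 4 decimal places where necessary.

x_1* = 9.8933

MRS = MU_x_1/MU_x_2 = 2·(x_2/x_1)^(2/3). Set equal to p_1/p_2.
Solve for the ratio: x_2/x_1 = [(1/2)·p_1/p_2]^(1.5).
With the ratio pinned down, the budget gives x_1* = M/(p_1 + p_2·(x_2/x_1)) and x_2* = (x_2/x_1)·x_1*.
Numerically x_2/x_1 = 0.237755, so x_1* = 92/(7.1 + 9.25·0.237755) = 9.8933.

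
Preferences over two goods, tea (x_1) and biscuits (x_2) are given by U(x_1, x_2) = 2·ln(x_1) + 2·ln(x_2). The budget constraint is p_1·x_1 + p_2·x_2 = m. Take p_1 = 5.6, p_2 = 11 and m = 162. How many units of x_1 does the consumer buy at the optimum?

The MRS is x_2/x_1. Set MRS = p_1/p_2.
So 2·p_2·x_2 = 2·p_1·x_1; combined with the budget, a share 0.5 of income goes to x_1.
Demand: x_1*(p_1,p_2,m) = 0.5·m/p_1 and x_2* = 0.5·m/p_2.
At p_1=5.6, p_2=11, m=162: x_1* = 0.5·162/5.6 = 14.4643.

x_1* = 14.4643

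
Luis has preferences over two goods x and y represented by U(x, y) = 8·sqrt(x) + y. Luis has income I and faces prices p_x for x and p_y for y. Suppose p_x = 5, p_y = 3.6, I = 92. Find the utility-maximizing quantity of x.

x* = 8.2944

MU_x = 4/√x, MU_y = 1. Tangency: 4/√x = p_x/p_y.
Thus x* = (4·p_y/p_x)² — independent of I — with the rest of income spent on y.
Plugging in: x* = (4·3.6/5)² = 8.2944.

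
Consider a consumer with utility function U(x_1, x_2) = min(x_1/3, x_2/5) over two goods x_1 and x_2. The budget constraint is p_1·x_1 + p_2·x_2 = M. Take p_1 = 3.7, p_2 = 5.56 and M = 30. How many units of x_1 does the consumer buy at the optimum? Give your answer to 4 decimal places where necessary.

x_1* = 2.3136

Leontief preferences: the optimum is at the kink where x_1/3 = x_2/5, i.e. x_2 = (5/3)·x_1.
Budget: p_1·x_1 + p_2·(5/3)·x_1 = M, so (3·p_1 + 5·p_2)·x_1 = 3·M.
Demand: x_1*(p_1,p_2,M) = 3·M/(3·p_1 + 5·p_2), x_2* = 5·M/(3·p_1 + 5·p_2).
Here 3·3.7 + 5·5.56 = 38.9, giving x_1* = 2.3136.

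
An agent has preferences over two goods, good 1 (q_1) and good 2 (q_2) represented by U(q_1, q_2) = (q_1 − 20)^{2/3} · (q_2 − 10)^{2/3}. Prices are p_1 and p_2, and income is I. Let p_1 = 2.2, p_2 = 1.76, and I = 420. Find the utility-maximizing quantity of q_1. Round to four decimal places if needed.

Discretionary income = 420 − 20·2.2 − 10·1.76 = 358.4; q_1* = 20 + 0.5·358.4/2.2 = 101.4545.

q_1* = 101.4545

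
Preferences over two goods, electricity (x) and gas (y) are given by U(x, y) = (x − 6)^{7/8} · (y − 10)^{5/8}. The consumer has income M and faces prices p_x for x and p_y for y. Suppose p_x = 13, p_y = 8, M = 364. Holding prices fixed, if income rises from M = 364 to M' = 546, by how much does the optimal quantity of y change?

Δy* = 9.4792

This is Cobb-Douglas in (x−6, y−10): tangency gives 0.875·p_y·(y−10) = 0.625·p_x·(x−6).
Substituting into the budget: x* = 6 + 7/12·(M − 6·p_x − 10·p_y)/p_x, and y* = 10 + 5/12·(…)/p_y.
Discretionary income = 364 − 6·13 − 10·8 = 206; y* = 10 + 5/12·206/8 = 20.7292.
At M' = 546: y* = 30.2083. Change: 30.2083 − 20.7292 = 9.4792.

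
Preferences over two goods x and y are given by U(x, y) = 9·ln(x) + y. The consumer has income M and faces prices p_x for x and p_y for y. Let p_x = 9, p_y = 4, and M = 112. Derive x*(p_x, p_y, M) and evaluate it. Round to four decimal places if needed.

So x*(p_x,p_y) = 9·p_y/p_x, independent of income; and y* = (M − 9·p_y)/p_y.
At the given prices: x* = 9·4/9 = 4.

x* = 4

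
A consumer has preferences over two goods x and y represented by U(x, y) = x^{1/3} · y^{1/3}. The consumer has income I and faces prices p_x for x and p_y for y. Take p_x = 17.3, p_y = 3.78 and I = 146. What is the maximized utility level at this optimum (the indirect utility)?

V = 4.3355

Tangency: MRS = y/x = p_x/p_y.
Rearranging, p_y·y = p_x·x. Substituting into the budget gives p_x·x·(1 + 1) = I.
Demand: x*(p_x,p_y,I) = 0.5·I/p_x and y* = 0.5·I/p_y.
At p_x=17.3, p_y=3.78, I=146: x* = 0.5·146/17.3 = 4.2197, y* = 19.3122.
Utility at the optimum: U(4.2197, 19.3122) = 4.3355.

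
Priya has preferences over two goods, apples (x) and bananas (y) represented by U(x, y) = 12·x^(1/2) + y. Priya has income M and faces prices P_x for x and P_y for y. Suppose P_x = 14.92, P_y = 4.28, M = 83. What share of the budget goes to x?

share on x = 0.5325

Set MRS = P_x/P_y: 6·x^(−1/2) = P_x/P_y.
Solve: √x = 6·P_y/P_x, so x*(P_x,P_y) = (6·P_y/P_x)², and y* = (M − P_x·x*)/P_y.
Plugging in: x* = (6·4.28/14.92)² = 2.9625, y* = 9.0654.
Expenditure on x: 14.92·2.9625 = 44.1999; share = 0.5325.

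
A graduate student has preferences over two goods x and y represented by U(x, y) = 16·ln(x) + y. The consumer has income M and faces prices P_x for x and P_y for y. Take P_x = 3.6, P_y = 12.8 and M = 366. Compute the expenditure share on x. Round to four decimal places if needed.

share on x = 0.5596

MU_x = 16/x, MU_y = 1. Tangency: 16/x = P_x/P_y.
So x*(P_x,P_y) = 16·P_y/P_x, independent of income; and y* = (M − 16·P_y)/P_y.
At the given prices: x* = 16·12.8/3.6 = 56.8889, and y* = 12.5938.
Expenditure on x: 3.6·56.8889 = 204.8; share = 0.5596.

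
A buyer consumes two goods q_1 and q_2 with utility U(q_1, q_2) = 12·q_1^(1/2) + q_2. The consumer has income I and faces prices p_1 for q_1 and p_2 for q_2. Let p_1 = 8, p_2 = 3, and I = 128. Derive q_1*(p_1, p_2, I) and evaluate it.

Plugging in: q_1* = (6·3/8)² = 5.0625.

q_1* = 5.0625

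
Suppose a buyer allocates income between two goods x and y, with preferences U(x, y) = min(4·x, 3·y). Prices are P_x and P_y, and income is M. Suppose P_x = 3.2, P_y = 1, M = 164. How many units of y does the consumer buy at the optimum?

Leontief preferences: the optimum is at the kink where x/3 = y/4, i.e. y = (4/3)·x.
Budget: P_x·x + P_y·(4/3)·x = M, so (3·P_x + 4·P_y)·x = 3·M.
Demand: x*(P_x,P_y,M) = 3·M/(3·P_x + 4·P_y), y* = 4·M/(3·P_x + 4·P_y).
Here 3·3.2 + 4·1 = 13.6, giving y* = 48.2353.

y* = 48.2353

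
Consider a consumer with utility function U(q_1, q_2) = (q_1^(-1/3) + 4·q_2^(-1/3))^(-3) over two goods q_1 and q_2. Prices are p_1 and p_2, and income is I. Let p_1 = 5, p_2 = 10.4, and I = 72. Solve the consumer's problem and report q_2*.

From the CES first-order condition, (1/4)·(q_2/q_1)^(4/3) = p_1/p_2.
Hence q_2/q_1 = (4·p_1/p_2)^(1/(4/3)), i.e. raised to the 0.75 power.
Substitute q_2 = (q_2/q_1)·q_1 into the budget: q_1* = I/(p_1 + p_2·(q_2/q_1)).
Numerically q_2/q_1 = 1.633043, so q_1* = 72/(5 + 10.4·1.633043) = 3.2752 and q_2* = 1.633043·3.2752 = 5.3485.

q_2* = 5.3485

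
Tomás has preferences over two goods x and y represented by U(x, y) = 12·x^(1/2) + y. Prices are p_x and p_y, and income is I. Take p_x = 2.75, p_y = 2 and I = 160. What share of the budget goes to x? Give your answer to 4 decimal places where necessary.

Set MRS = p_x/p_y: 6·x^(−1/2) = p_x/p_y.
Thus x* = (6·p_y/p_x)² — independent of I — with the rest of income spent on y.
Plugging in: x* = (6·2/2.75)² = 19.0413, y* = 53.8182.
Expenditure on x: 2.75·19.0413 = 52.3636; share = 0.3273.

share on x = 0.3273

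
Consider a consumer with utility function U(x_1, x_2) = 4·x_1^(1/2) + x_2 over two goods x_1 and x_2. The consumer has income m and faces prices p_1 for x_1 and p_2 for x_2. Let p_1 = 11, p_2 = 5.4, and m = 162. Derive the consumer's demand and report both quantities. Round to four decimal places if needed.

Solve: √x_1 = 2·p_2/p_1, so x_1*(p_1,p_2) = (2·p_2/p_1)², and x_2* = (m − p_1·x_1*)/p_2.
Plugging in: x_1* = (2·5.4/11)² = 0.964, x_2* = 28.0364.

x_1* = 0.964, x_2* = 28.0364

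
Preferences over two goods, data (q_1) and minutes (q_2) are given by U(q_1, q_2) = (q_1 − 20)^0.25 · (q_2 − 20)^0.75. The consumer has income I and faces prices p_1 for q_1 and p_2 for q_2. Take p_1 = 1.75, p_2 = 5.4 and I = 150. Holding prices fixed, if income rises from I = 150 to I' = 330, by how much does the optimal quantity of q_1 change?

Discretionary income = 150 − 20·1.75 − 20·5.4 = 7; q_1* = 20 + 0.25·7/1.75 = 21.
At I' = 330: q_1* = 46.7143. Change: 46.7143 − 21 = 25.7143.

Δq_1* = 25.7143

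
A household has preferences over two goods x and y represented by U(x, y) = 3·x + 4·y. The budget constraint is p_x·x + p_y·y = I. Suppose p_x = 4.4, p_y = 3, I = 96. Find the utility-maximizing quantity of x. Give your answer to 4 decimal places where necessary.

Perfect substitutes: compare marginal utility per dollar. 3/p_x vs 4/p_y → 0.6818 vs 1.3333.
y gives more utility per dollar, so spend all income on y: y* = I/p_y, x* = 0.
Numerically: x* = 0, y* = 32.

x* = 0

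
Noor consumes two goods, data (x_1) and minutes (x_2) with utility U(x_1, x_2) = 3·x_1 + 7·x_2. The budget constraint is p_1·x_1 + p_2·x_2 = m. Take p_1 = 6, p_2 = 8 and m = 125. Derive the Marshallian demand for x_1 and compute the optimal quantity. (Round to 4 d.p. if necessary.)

Perfect substitutes: compare marginal utility per dollar. 3/p_1 vs 7/p_2 → 0.5 vs 0.875.
x_2 gives more utility per dollar, so spend all income on x_2: x_2* = m/p_2, x_1* = 0.
Numerically: x_1* = 0, x_2* = 15.625.

x_1* = 0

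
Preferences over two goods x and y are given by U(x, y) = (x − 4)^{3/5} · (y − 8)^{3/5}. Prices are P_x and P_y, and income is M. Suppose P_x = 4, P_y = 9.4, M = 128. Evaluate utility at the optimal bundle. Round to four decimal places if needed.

V = 3.7383

Let x' = x−4, y' = y−8. MRS = y'/x' = P_x/P_y.
After buying the subsistence bundle (4, 8), a share 0.5 of the remaining income goes to x: x* = 4 + 0.5·(M − 4P_x − 8P_y)/P_x.
Discretionary income = 128 − 4·4 − 8·9.4 = 36.8; x* = 4 + 0.5·36.8/4 = 8.6; y* = 8 + 0.5·36.8/9.4 = 9.9574.
Utility at the optimum: U(8.6, 9.9574) = 3.7383.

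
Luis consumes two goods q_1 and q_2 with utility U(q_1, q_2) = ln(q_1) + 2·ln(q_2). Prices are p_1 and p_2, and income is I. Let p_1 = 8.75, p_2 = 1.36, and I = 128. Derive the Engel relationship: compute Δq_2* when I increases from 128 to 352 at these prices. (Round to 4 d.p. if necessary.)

MU_q_1/MU_q_2 = (q_2)/(2·q_1); tangency sets this equal to p_1/p_2.
Rearranging, p_2·q_2 = 2·p_1·q_1. Substituting into the budget gives p_1·q_1·(1 + 2) = I.
Demand: q_1*(p_1,p_2,I) = 1/3·I/p_1 and q_2* = 2/3·I/p_2.
At p_1=8.75, p_2=1.36, I=128: q_2* = 2/3·128/1.36 = 62.7451.
At I' = 352: q_2* = 172.549. Change: 172.549 − 62.7451 = 109.8039.

Δq_2* = 109.8039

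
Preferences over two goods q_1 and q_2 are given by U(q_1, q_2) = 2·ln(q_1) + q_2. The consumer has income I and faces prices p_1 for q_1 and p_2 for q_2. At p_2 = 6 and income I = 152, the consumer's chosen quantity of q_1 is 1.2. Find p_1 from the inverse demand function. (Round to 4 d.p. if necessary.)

p_1 = 10

Set MRS = p_1/p_2: (2/q_1)/1 = p_1/p_2.
So q_1*(p_1,p_2) = 2·p_2/p_1, independent of income; and q_2* = (I − 2·p_2)/p_2.
Set q_1* = 1.2 in the demand function and solve for p_1: p_1 = 10.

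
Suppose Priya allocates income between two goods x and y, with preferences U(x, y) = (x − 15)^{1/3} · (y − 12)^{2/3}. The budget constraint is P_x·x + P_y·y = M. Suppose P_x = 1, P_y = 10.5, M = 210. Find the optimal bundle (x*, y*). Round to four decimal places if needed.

After buying the subsistence bundle (15, 12), a share 1/3 of the remaining income goes to x: x* = 15 + 1/3·(M − 15P_x − 12P_y)/P_x.
Discretionary income = 210 − 15·1 − 12·10.5 = 69; x* = 15 + 1/3·69/1 = 38; y* = 12 + 2/3·69/10.5 = 16.381.

x* = 38, y* = 16.381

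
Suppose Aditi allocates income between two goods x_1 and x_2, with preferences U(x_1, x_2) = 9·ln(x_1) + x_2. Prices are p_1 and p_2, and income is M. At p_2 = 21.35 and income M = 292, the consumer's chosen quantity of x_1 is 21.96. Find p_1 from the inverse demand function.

MU_x_1 = 9/x_1, MU_x_2 = 1. Tangency: 9/x_1 = p_1/p_2.
So x_1*(p_1,p_2) = 9·p_2/p_1, independent of income; and x_2* = (M − 9·p_2)/p_2.
Set x_1* = 21.96 in the demand function and solve for p_1: p_1 = 8.75.

p_1 = 8.75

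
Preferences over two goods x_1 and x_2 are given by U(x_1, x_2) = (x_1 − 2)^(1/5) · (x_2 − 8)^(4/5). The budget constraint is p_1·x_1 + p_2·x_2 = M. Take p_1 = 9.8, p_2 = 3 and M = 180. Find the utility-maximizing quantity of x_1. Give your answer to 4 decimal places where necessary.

MRS = (1/4)·(x_2−8)/(x_1−2). Tangency with p_1/p_2 gives x_2−8 = 4·(p_1/p_2)·(x_1−2).
After buying the subsistence bundle (2, 8), a share 0.2 of the remaining income goes to x_1: x_1* = 2 + 0.2·(M − 2p_1 − 8p_2)/p_1.
Discretionary income = 180 − 2·9.8 − 8·3 = 136.4; x_1* = 2 + 0.2·136.4/9.8 = 4.7837.

x_1* = 4.7837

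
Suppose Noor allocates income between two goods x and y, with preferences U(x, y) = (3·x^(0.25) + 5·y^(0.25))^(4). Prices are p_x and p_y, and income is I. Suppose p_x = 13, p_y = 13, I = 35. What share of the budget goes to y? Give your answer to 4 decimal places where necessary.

From the CES first-order condition, (3/5)·(y/x)^(0.75) = p_x/p_y.
Hence y/x = ((5/3)·p_x/p_y)^(1/(0.75)), i.e. raised to the 4/3 power.
Substitute y = (y/x)·x into the budget: x* = I/(p_x + p_y·(y/x)).
Numerically y/x = 1.976052, so x* = 35/(13 + 13·1.976052) = 0.9047 and y* = 1.976052·0.9047 = 1.7877.
Expenditure on y: 13·1.7877 = 23.2395; share = 0.664.

share on y = 0.664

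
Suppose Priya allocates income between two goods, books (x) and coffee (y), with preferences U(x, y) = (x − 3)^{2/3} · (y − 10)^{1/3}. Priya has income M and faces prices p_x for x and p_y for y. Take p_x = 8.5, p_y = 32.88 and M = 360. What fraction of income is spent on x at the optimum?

share on x = 0.0814

MRS = 2·(y−10)/(x−3). Tangency with p_x/p_y gives y−10 = (1/2)·(p_x/p_y)·(x−3).
After buying the subsistence bundle (3, 10), a share 2/3 of the remaining income goes to x: x* = 3 + 2/3·(M − 3p_x − 10p_y)/p_x.
Discretionary income = 360 − 3·8.5 − 10·32.88 = 5.7; x* = 3 + 2/3·5.7/8.5 = 3.4471; y* = 10 + 1/3·5.7/32.88 = 10.0578.
Expenditure on x: 8.5·3.4471 = 29.3; share = 0.0814.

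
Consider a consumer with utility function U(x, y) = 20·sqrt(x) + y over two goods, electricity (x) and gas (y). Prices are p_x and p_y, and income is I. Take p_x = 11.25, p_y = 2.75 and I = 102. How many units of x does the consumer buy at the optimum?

x* = 5.9753

Utility is quasi-linear in y; the FOC for x is 10/√x = p_x/p_y.
Solve: √x = 10·p_y/p_x, so x*(p_x,p_y) = (10·p_y/p_x)², and y* = (I − p_x·x*)/p_y.
Plugging in: x* = (10·2.75/11.25)² = 5.9753.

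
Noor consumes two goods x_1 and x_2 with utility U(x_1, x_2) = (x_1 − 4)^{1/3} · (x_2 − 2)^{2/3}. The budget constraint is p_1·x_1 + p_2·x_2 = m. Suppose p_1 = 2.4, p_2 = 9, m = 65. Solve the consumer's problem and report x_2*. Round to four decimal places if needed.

x_2* = 4.7704

Let x_1' = x_1−4, x_2' = x_2−2. MRS = (1/2)·x_2'/x_1' = p_1/p_2.
Substituting into the budget: x_1* = 4 + 1/3·(m − 4·p_1 − 2·p_2)/p_1, and x_2* = 2 + 2/3·(…)/p_2.
Discretionary income = 65 − 4·2.4 − 2·9 = 37.4; x_2* = 2 + 2/3·37.4/9 = 4.7704.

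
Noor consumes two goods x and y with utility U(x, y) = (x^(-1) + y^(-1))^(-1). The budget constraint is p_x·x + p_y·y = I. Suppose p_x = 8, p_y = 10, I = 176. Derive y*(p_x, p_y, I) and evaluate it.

y* = 9.2904

With the ratio pinned down, the budget gives x* = I/(p_x + p_y·(y/x)) and y* = (y/x)·x*.
Numerically y/x = 0.894427, so x* = 176/(8 + 10·0.894427) = 10.387 and y* = 0.894427·10.387 = 9.2904.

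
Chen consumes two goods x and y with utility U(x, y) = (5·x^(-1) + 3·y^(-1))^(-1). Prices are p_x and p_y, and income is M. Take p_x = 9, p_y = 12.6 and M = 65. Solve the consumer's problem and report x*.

MU_x ∝ 5·x^(-2), MU_y ∝ 3·y^(-2), so MRS = (5/3)·(y/x)^(2) = p_x/p_y.
Hence y/x = ((3/5)·p_x/p_y)^(1/(2)), i.e. raised to the 0.5 power.
With the ratio pinned down, the budget gives x* = M/(p_x + p_y·(y/x)) and y* = (y/x)·x*.
Numerically y/x = 0.654654, so x* = 65/(9 + 12.6·0.654654) = 3.7684.

x* = 3.7684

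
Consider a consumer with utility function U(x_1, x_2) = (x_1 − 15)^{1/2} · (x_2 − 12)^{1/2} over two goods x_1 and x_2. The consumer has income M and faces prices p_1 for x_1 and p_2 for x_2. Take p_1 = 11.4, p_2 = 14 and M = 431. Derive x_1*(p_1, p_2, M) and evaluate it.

x_1* = 19.0351

This is Cobb-Douglas in (x_1−15, x_2−12): tangency gives 0.5·p_2·(x_2−12) = 0.5·p_1·(x_1−15).
Substituting into the budget: x_1* = 15 + 0.5·(M − 15·p_1 − 12·p_2)/p_1, and x_2* = 12 + 0.5·(…)/p_2.
Discretionary income = 431 − 15·11.4 − 12·14 = 92; x_1* = 15 + 0.5·92/11.4 = 19.0351.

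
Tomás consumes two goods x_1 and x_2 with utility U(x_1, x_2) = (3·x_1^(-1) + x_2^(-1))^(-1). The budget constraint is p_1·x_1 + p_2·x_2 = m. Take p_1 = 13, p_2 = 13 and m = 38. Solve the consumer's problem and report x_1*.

x_1* = 1.8532

MRS = MU_x_1/MU_x_2 = 3·(x_2/x_1)^(2). Set equal to p_1/p_2.
Hence x_2/x_1 = ((1/3)·p_1/p_2)^(1/(2)), i.e. raised to the 0.5 power.
With the ratio pinned down, the budget gives x_1* = m/(p_1 + p_2·(x_2/x_1)) and x_2* = (x_2/x_1)·x_1*.
Numerically x_2/x_1 = 0.57735, so x_1* = 38/(13 + 13·0.57735) = 1.8532.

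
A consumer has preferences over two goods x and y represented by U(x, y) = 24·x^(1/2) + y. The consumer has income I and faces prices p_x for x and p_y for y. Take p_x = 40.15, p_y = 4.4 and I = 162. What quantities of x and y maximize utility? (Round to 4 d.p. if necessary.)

Plugging in: x* = (12·4.4/40.15)² = 1.7294, y* = 21.0374.

x* = 1.7294, y* = 21.0374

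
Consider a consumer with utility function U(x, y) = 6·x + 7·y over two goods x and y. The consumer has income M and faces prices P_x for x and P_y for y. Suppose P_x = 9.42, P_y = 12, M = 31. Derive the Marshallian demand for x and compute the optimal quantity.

Linear utility — the consumer picks whichever good has higher MU/price: 6/9.42 = 0.6369 vs 7/12 = 0.5833.
x gives more utility per dollar, so spend all income on x: x* = M/P_x, y* = 0.
Numerically: x* = 3.2909, y* = 0.

x* = 3.2909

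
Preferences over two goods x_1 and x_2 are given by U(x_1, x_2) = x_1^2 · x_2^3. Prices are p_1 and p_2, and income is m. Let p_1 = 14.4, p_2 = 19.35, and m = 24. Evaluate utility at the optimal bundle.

Tangency: MRS = (2/3)·x_2/x_1 = p_1/p_2.
So 2·p_2·x_2 = 3·p_1·x_1; combined with the budget, a share 0.4 of income goes to x_1.
Demand: x_1*(p_1,p_2,m) = 0.4·m/p_1 and x_2* = 0.6·m/p_2.
At p_1=14.4, p_2=19.35, m=24: x_1* = 0.4·24/14.4 = 0.6667, x_2* = 0.7442.
Utility at the optimum: U(0.6667, 0.7442) = 0.1832.

V = 0.1832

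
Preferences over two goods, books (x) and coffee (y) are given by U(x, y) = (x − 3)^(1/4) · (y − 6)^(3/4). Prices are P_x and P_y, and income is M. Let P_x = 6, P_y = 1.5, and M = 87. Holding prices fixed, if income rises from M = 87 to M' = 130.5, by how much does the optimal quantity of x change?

Δx* = 1.8125

MRS = (1/3)·(y−6)/(x−3). Tangency with P_x/P_y gives y−6 = 3·(P_x/P_y)·(x−3).
Substituting into the budget: x* = 3 + 0.25·(M − 3·P_x − 6·P_y)/P_x, and y* = 6 + 0.75·(…)/P_y.
Discretionary income = 87 − 3·6 − 6·1.5 = 60; x* = 3 + 0.25·60/6 = 5.5.
At M' = 130.5: x* = 7.3125. Change: 7.3125 − 5.5 = 1.8125.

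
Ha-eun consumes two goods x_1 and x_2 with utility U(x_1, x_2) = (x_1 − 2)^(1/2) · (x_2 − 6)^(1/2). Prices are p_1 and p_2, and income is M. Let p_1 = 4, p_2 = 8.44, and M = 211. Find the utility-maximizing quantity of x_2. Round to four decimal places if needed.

MRS = (x_2−6)/(x_1−2). Tangency with p_1/p_2 gives x_2−6 = (p_1/p_2)·(x_1−2).
After buying the subsistence bundle (2, 6), a share 0.5 of the remaining income goes to x_1: x_1* = 2 + 0.5·(M − 2p_1 − 6p_2)/p_1.
Discretionary income = 211 − 2·4 − 6·8.44 = 152.36; x_2* = 6 + 0.5·152.36/8.44 = 15.0261.

x_2* = 15.0261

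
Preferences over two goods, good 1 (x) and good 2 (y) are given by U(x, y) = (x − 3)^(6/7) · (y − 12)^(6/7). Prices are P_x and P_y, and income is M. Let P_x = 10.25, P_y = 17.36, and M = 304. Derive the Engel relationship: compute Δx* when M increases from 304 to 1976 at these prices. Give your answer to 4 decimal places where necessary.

Δx* = 81.561

Let x' = x−3, y' = y−12. MRS = y'/x' = P_x/P_y.
Substituting into the budget: x* = 3 + 0.5·(M − 3·P_x − 12·P_y)/P_x, and y* = 12 + 0.5·(…)/P_y.
Discretionary income = 304 − 3·10.25 − 12·17.36 = 64.93; x* = 3 + 0.5·64.93/10.25 = 6.1673.
At M' = 1976: x* = 87.7283. Change: 87.7283 − 6.1673 = 81.561.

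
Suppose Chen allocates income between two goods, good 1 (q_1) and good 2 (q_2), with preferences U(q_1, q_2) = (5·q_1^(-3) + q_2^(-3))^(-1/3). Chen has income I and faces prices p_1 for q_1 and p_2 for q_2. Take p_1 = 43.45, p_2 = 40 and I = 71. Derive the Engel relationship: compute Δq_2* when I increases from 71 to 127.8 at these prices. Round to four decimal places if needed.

MRS = MU_q_1/MU_q_2 = 5·(q_2/q_1)^(4). Set equal to p_1/p_2.
Hence q_2/q_1 = ((1/5)·p_1/p_2)^(1/(4)), i.e. raised to the 0.25 power.
With the ratio pinned down, the budget gives q_1* = I/(p_1 + p_2·(q_2/q_1)) and q_2* = (q_2/q_1)·q_1*.
Numerically q_2/q_1 = 0.682716, so q_1* = 71/(43.45 + 40·0.682716) = 1.0034 and q_2* = 0.682716·1.0034 = 0.685.
At I' = 127.8: q_2* = 1.2331. Change: 1.2331 − 0.685 = 0.548.

Δq_2* = 0.548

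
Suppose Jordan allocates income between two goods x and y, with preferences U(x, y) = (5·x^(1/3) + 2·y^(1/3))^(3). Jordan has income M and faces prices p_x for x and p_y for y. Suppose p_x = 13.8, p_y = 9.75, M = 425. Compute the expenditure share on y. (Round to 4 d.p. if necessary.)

With the ratio pinned down, the budget gives x* = M/(p_x + p_y·(y/x)) and y* = (y/x)·x*.
Numerically y/x = 0.425992, so x* = 425/(13.8 + 9.75·0.425992) = 23.6724 and y* = 0.425992·23.6724 = 10.0842.
Expenditure on y: 9.75·10.0842 = 98.3214; share = 0.2313.

share on y = 0.2313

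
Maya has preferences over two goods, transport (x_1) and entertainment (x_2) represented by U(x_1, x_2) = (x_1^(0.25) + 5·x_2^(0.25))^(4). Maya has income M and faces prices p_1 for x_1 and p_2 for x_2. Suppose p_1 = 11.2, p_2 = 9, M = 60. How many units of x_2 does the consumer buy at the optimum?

MRS = MU_x_1/MU_x_2 = (1/5)·(x_2/x_1)^(0.75). Set equal to p_1/p_2.
Solve for the ratio: x_2/x_1 = [5·p_1/p_2]^(4/3).
With the ratio pinned down, the budget gives x_1* = M/(p_1 + p_2·(x_2/x_1)) and x_2* = (x_2/x_1)·x_1*.
Numerically x_2/x_1 = 11.444426, so x_1* = 60/(11.2 + 9·11.444426) = 0.5254 and x_2* = 11.444426·0.5254 = 6.0128.

x_2* = 6.0128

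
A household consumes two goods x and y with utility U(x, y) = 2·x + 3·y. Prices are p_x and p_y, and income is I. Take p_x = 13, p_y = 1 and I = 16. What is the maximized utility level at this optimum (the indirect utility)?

Linear utility — the consumer picks whichever good has higher MU/price: 2/13 = 0.1538 vs 3/1 = 3.
y gives more utility per dollar, so spend all income on y: y* = I/p_y, x* = 0.
Numerically: x* = 0, y* = 16.
Utility at the optimum: U(0, 16) = 48.

V = 48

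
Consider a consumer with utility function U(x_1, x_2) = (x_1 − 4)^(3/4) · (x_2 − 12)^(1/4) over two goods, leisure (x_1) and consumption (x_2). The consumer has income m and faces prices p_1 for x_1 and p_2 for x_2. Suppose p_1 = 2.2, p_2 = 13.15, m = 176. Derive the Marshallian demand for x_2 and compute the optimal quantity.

This is Cobb-Douglas in (x_1−4, x_2−12): tangency gives 0.75·p_2·(x_2−12) = 0.25·p_1·(x_1−4).
Substituting into the budget: x_1* = 4 + 0.75·(m − 4·p_1 − 12·p_2)/p_1, and x_2* = 12 + 0.25·(…)/p_2.
Discretionary income = 176 − 4·2.2 − 12·13.15 = 9.4; x_2* = 12 + 0.25·9.4/13.15 = 12.1787.

x_2* = 12.1787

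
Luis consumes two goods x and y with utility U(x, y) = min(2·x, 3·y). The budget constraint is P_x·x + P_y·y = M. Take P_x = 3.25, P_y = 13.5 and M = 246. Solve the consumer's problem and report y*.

Here 3·3.25 + 2·13.5 = 36.75, giving y* = 13.3878.

y* = 13.3878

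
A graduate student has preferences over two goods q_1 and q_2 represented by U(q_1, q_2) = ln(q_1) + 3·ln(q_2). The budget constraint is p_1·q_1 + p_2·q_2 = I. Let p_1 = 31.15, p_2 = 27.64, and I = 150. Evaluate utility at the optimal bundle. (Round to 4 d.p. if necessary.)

V = 4.3966

Tangency: MRS = (1/3)·q_2/q_1 = p_1/p_2.
Rearranging, p_2·q_2 = 3·p_1·q_1. Substituting into the budget gives p_1·q_1·(1 + 3) = I.
Demand: q_1*(p_1,p_2,I) = 0.25·I/p_1 and q_2* = 0.75·I/p_2.
At p_1=31.15, p_2=27.64, I=150: q_1* = 0.25·150/31.15 = 1.2039, q_2* = 4.0702.
Utility at the optimum: U(1.2039, 4.0702) = 4.3966.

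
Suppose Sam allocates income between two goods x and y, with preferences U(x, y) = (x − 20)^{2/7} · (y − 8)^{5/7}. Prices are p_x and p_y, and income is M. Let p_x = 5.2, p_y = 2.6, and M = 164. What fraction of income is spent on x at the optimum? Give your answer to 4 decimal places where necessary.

MRS = (2/5)·(y−8)/(x−20). Tangency with p_x/p_y gives y−8 = (5/2)·(p_x/p_y)·(x−20).
Substituting into the budget: x* = 20 + 2/7·(M − 20·p_x − 8·p_y)/p_x, and y* = 8 + 5/7·(…)/p_y.
Discretionary income = 164 − 20·5.2 − 8·2.6 = 39.2; x* = 20 + 2/7·39.2/5.2 = 22.1538; y* = 8 + 5/7·39.2/2.6 = 18.7692.
Expenditure on x: 5.2·22.1538 = 115.2; share = 0.7024.

share on x = 0.7024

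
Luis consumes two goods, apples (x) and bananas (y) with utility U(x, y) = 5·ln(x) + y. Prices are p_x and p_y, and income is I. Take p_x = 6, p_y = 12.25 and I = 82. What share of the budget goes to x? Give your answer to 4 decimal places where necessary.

So x*(p_x,p_y) = 5·p_y/p_x, independent of income; and y* = (I − 5·p_y)/p_y.
At the given prices: x* = 5·12.25/6 = 10.2083, and y* = 1.6939.
Expenditure on x: 6·10.2083 = 61.25; share = 0.747.

share on x = 0.747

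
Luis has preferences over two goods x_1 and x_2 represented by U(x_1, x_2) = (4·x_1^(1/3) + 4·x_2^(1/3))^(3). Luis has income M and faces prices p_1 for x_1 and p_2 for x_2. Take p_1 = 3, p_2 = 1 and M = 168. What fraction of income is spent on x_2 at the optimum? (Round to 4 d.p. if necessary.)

share on x_2 = 0.634

From the CES first-order condition, (x_2/x_1)^(2/3) = p_1/p_2.
Solve for the ratio: x_2/x_1 = [p_1/p_2]^(1.5).
Substitute x_2 = (x_2/x_1)·x_1 into the budget: x_1* = M/(p_1 + p_2·(x_2/x_1)).
Numerically x_2/x_1 = 5.196152, so x_1* = 168/(3 + 1·5.196152) = 20.4974 and x_2* = 5.196152·20.4974 = 106.5077.
Expenditure on x_2: 1·106.5077 = 106.5077; share = 0.634.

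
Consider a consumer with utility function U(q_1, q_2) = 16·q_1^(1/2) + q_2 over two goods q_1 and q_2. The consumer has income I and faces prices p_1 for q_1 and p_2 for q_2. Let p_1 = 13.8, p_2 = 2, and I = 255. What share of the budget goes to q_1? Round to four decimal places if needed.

share on q_1 = 0.0727

Thus q_1* = (8·p_2/p_1)² — independent of I — with the rest of income spent on q_2.
Plugging in: q_1* = (8·2/13.8)² = 1.3443, q_2* = 118.2246.
Expenditure on q_1: 13.8·1.3443 = 18.5507; share = 0.0727.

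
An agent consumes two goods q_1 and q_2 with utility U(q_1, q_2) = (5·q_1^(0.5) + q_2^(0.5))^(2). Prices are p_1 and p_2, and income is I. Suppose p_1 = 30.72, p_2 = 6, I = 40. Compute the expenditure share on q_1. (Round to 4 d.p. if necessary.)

MU_q_1 ∝ 5·q_1^(-0.5), MU_q_2 ∝ q_2^(-0.5), so MRS = 5·(q_2/q_1)^(0.5) = p_1/p_2.
Hence q_2/q_1 = ((1/5)·p_1/p_2)^(1/(0.5)), i.e. raised to the 2 power.
Substitute q_2 = (q_2/q_1)·q_1 into the budget: q_1* = I/(p_1 + p_2·(q_2/q_1)).
Numerically q_2/q_1 = 1.048576, so q_1* = 40/(30.72 + 6·1.048576) = 1.0807 and q_2* = 1.048576·1.0807 = 1.1332.
Expenditure on q_1: 30.72·1.0807 = 33.2005; share = 0.83.

share on q_1 = 0.83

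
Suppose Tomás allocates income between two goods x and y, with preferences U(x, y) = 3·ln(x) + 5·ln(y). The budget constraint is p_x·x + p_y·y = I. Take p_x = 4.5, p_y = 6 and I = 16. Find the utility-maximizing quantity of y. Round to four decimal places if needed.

y* = 1.6667

At p_x=4.5, p_y=6, I=16: y* = 0.625·16/6 = 1.6667.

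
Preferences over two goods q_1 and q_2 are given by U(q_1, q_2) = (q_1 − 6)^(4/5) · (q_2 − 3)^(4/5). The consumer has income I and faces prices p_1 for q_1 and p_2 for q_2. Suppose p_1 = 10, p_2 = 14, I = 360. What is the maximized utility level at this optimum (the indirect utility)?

MRS = (q_2−3)/(q_1−6). Tangency with p_1/p_2 gives q_2−3 = (p_1/p_2)·(q_1−6).
Substituting into the budget: q_1* = 6 + 0.5·(I − 6·p_1 − 3·p_2)/p_1, and q_2* = 3 + 0.5·(…)/p_2.
Discretionary income = 360 − 6·10 − 3·14 = 258; q_1* = 6 + 0.5·258/10 = 18.9; q_2* = 3 + 0.5·258/14 = 12.2143.
Utility at the optimum: U(18.9, 12.2143) = 45.7131.

V = 45.7131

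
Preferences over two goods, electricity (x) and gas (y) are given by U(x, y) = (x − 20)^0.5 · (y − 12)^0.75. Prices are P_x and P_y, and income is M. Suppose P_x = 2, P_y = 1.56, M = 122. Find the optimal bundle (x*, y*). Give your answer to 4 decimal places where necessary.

Substituting into the budget: x* = 20 + 0.4·(M − 20·P_x − 12·P_y)/P_x, and y* = 12 + 0.6·(…)/P_y.
Discretionary income = 122 − 20·2 − 12·1.56 = 63.28; x* = 20 + 0.4·63.28/2 = 32.656; y* = 12 + 0.6·63.28/1.56 = 36.3385.

x* = 32.656, y* = 36.3385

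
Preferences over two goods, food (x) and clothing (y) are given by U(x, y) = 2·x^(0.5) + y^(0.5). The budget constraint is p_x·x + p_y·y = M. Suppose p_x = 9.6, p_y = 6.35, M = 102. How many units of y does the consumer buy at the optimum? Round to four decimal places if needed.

MU_x ∝ 2·x^(-0.5), MU_y ∝ y^(-0.5), so MRS = 2·(y/x)^(0.5) = p_x/p_y.
Hence y/x = ((1/2)·p_x/p_y)^(1/(0.5)), i.e. raised to the 2 power.
Substitute y = (y/x)·x into the budget: x* = M/(p_x + p_y·(y/x)).
Numerically y/x = 0.571393, so x* = 102/(9.6 + 6.35·0.571393) = 7.7107 and y* = 0.571393·7.7107 = 4.4058.

y* = 4.4058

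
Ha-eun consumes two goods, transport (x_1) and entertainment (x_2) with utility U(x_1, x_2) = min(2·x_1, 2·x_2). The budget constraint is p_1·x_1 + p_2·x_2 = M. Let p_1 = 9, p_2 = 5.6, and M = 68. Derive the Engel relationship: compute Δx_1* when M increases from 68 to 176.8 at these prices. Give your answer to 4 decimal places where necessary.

Δx_1* = 7.4521

With perfect complements, no substitution: consume in ratio x_1:x_2 = 2:2.
Budget: p_1·x_1 + p_2·x_1 = M, so (2·p_1 + 2·p_2)·x_1 = 2·M.
Demand: x_1*(p_1,p_2,M) = 2·M/(2·p_1 + 2·p_2), x_2* = 2·M/(2·p_1 + 2·p_2).
Here 2·9 + 2·5.6 = 29.2, giving x_1* = 4.6575.
At M' = 176.8: x_1* = 12.1096. Change: 12.1096 − 4.6575 = 7.4521.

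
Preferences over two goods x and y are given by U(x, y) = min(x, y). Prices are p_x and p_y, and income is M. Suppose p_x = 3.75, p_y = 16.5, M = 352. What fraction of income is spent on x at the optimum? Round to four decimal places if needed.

share on x = 0.1852

Leontief preferences: the optimum is at the kink where x/1 = y/1, i.e. y = x.
Budget: p_x·x + p_y·x = M, so (p_x + p_y)·x = M.
Demand: x*(p_x,p_y,M) = M/(p_x + p_y), y* = M/(p_x + p_y).
Here 3.75 + 16.5 = 20.25, giving x* = 17.3827 and y* = 17.3827.
Expenditure on x: 3.75·17.3827 = 65.1852; share = 0.1852.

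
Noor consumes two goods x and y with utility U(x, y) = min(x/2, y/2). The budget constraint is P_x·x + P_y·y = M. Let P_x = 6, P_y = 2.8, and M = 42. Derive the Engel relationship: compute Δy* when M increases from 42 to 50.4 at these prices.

Demand: x*(P_x,P_y,M) = 2·M/(2·P_x + 2·P_y), y* = 2·M/(2·P_x + 2·P_y).
Here 2·6 + 2·2.8 = 17.6, giving y* = 4.7727.
At M' = 50.4: y* = 5.7273. Change: 5.7273 − 4.7727 = 0.9545.

Δy* = 0.9545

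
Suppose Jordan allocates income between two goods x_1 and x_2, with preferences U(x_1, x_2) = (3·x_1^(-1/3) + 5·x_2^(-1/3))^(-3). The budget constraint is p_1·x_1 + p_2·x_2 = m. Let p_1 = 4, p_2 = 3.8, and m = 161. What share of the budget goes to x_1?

share on x_1 = 0.4085

With the ratio pinned down, the budget gives x_1* = m/(p_1 + p_2·(x_2/x_1)) and x_2* = (x_2/x_1)·x_1*.
Numerically x_2/x_1 = 1.524382, so x_1* = 161/(4 + 3.8·1.524382) = 16.4409 and x_2* = 1.524382·16.4409 = 25.0622.
Expenditure on x_1: 4·16.4409 = 65.7636; share = 0.4085.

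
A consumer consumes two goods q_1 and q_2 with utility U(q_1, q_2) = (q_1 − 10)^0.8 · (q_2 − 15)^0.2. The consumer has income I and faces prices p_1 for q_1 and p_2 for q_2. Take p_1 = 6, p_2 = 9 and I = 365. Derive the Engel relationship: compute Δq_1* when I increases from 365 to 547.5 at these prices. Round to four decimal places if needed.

MRS = 4·(q_2−15)/(q_1−10). Tangency with p_1/p_2 gives q_2−15 = (1/4)·(p_1/p_2)·(q_1−10).
Substituting into the budget: q_1* = 10 + 0.8·(I − 10·p_1 − 15·p_2)/p_1, and q_2* = 15 + 0.2·(…)/p_2.
Discretionary income = 365 − 10·6 − 15·9 = 170; q_1* = 10 + 0.8·170/6 = 32.6667.
At I' = 547.5: q_1* = 57. Change: 57 − 32.6667 = 24.3333.

Δq_1* = 24.3333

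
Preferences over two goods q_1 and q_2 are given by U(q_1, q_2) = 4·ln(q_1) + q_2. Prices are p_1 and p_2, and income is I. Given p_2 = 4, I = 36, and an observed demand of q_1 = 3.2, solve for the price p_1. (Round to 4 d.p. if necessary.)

MU_q_1 = 4/q_1, MU_q_2 = 1. Tangency: 4/q_1 = p_1/p_2.
So q_1*(p_1,p_2) = 4·p_2/p_1, independent of income; and q_2* = (I − 4·p_2)/p_2.
Set q_1* = 3.2 in the demand function and solve for p_1: p_1 = 5.

p_1 = 5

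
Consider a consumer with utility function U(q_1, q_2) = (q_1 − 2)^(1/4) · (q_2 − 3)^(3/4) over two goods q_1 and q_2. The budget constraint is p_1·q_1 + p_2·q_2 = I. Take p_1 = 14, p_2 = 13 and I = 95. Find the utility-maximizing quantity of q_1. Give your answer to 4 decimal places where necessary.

q_1* = 2.5

MRS = (1/3)·(q_2−3)/(q_1−2). Tangency with p_1/p_2 gives q_2−3 = 3·(p_1/p_2)·(q_1−2).
Substituting into the budget: q_1* = 2 + 0.25·(I − 2·p_1 − 3·p_2)/p_1, and q_2* = 3 + 0.75·(…)/p_2.
Discretionary income = 95 − 2·14 − 3·13 = 28; q_1* = 2 + 0.25·28/14 = 2.5.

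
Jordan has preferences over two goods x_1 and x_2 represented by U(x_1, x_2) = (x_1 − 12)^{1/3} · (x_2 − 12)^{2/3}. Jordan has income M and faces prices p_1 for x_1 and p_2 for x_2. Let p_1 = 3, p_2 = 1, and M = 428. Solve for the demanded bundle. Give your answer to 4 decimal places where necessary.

After buying the subsistence bundle (12, 12), a share 1/3 of the remaining income goes to x_1: x_1* = 12 + 1/3·(M − 12p_1 − 12p_2)/p_1.
Discretionary income = 428 − 12·3 − 12·1 = 380; x_1* = 12 + 1/3·380/3 = 54.2222; x_2* = 12 + 2/3·380/1 = 265.3333.

x_1* = 54.2222, x_2* = 265.3333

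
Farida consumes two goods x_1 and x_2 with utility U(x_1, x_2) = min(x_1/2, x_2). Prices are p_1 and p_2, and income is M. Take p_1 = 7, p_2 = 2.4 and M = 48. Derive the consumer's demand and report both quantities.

Leontief preferences: the optimum is at the kink where x_1/2 = x_2/1, i.e. x_2 = (1/2)·x_1.
Budget: p_1·x_1 + p_2·(1/2)·x_1 = M, so (2·p_1 + p_2)·x_1 = 2·M.
Demand: x_1*(p_1,p_2,M) = 2·M/(2·p_1 + p_2), x_2* = M/(2·p_1 + p_2).
Here 2·7 + 2.4 = 16.4, giving x_1* = 5.8537 and x_2* = 2.9268.

x_1* = 5.8537, x_2* = 2.9268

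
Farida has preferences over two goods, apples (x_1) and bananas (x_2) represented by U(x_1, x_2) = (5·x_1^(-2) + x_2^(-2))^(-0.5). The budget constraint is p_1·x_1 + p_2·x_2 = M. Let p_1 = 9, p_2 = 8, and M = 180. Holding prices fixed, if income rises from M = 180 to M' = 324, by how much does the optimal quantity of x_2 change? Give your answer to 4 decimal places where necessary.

Δx_2* = 6.3165

From the CES first-order condition, 5·(x_2/x_1)^(3) = p_1/p_2.
Solve for the ratio: x_2/x_1 = [(1/5)·p_1/p_2]^(1/3).
With the ratio pinned down, the budget gives x_1* = M/(p_1 + p_2·(x_2/x_1)) and x_2* = (x_2/x_1)·x_1*.
Numerically x_2/x_1 = 0.60822, so x_1* = 180/(9 + 8·0.60822) = 12.9816 and x_2* = 0.60822·12.9816 = 7.8957.
At M' = 324: x_2* = 14.2122. Change: 14.2122 − 7.8957 = 6.3165.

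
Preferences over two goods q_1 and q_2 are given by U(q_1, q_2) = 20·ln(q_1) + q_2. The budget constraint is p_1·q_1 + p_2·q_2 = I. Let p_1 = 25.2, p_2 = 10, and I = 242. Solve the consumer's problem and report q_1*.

q_1* = 7.9365

So q_1*(p_1,p_2) = 20·p_2/p_1, independent of income; and q_2* = (I − 20·p_2)/p_2.
At the given prices: q_1* = 20·10/25.2 = 7.9365.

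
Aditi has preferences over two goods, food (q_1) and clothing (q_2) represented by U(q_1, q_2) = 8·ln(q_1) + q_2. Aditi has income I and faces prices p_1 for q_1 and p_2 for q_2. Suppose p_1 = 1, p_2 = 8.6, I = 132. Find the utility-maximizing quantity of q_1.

Set MRS = p_1/p_2: (8/q_1)/1 = p_1/p_2.
So q_1*(p_1,p_2) = 8·p_2/p_1, independent of income; and q_2* = (I − 8·p_2)/p_2.
At the given prices: q_1* = 8·8.6/1 = 68.8.

q_1* = 68.8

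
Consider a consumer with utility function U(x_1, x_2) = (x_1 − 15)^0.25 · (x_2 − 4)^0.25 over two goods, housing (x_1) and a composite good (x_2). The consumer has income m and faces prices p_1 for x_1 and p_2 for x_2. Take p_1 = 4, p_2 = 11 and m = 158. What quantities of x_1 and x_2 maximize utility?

Discretionary income = 158 − 15·4 − 4·11 = 54; x_1* = 15 + 0.5·54/4 = 21.75; x_2* = 4 + 0.5·54/11 = 6.4545.

x_1* = 21.75, x_2* = 6.4545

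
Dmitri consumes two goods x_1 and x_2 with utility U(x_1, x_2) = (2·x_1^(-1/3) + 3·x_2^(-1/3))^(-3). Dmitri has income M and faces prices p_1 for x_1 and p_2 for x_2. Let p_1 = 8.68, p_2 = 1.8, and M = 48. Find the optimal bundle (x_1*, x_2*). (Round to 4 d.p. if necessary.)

Substitute x_2 = (x_2/x_1)·x_1 into the budget: x_1* = M/(p_1 + p_2·(x_2/x_1)).
Numerically x_2/x_1 = 4.410663, so x_1* = 48/(8.68 + 1.8·4.410663) = 2.8882 and x_2* = 4.410663·2.8882 = 12.739.

x_1* = 2.8882, x_2* = 12.739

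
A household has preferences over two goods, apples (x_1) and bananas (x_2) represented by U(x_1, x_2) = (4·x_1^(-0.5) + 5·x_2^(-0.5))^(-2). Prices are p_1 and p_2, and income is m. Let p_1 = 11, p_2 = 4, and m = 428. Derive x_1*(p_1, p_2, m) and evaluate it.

x_1* = 21.2821

MU_x_1 ∝ 4·x_1^(-1.5), MU_x_2 ∝ 5·x_2^(-1.5), so MRS = (4/5)·(x_2/x_1)^(1.5) = p_1/p_2.
Solve for the ratio: x_2/x_1 = [(5/4)·p_1/p_2]^(2/3).
Substitute x_2 = (x_2/x_1)·x_1 into the budget: x_1* = m/(p_1 + p_2·(x_2/x_1)).
Numerically x_2/x_1 = 2.277693, so x_1* = 428/(11 + 4·2.277693) = 21.2821.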